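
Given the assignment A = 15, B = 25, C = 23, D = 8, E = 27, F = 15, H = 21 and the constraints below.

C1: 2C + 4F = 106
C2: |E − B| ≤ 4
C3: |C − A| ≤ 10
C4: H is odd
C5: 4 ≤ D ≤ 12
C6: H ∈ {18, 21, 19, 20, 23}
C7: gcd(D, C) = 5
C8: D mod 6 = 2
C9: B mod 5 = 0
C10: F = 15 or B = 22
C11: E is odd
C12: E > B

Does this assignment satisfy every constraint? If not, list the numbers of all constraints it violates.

C1: 2C + 4F = 2(23) + 4(15) = 106  ✓
C2: |27 − 25| = 2; 2 ≤ 4  ✓
C3: |23 − 15| = 8; 8 ≤ 10  ✓
C4: H = 21 is odd  ✓
C5: D = 8 lies in [4, 12]  ✓
C6: H = 21 is in {18, 21, 19, 20, 23}  ✓
C7: gcd(8, 23) = 1, not 5  ✗
C8: 8 mod 6 = 2  ✓
C9: 25 mod 5 = 0  ✓
C10: F = 15 = 15 (first disjunct)  ✓
C11: E = 27 is odd  ✓
C12: E = 27, B = 25; 27 > 25  ✓

Violated: 7.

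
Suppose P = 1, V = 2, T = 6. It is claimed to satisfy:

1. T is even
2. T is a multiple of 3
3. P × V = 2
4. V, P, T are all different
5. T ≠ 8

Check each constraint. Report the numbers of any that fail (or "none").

1. T = 6 is even  ✓
2. 6 / 3 = 2, so 3 divides 6  ✓
3. P × V = 1 × 2 = 2  ✓
4. values 2, 1, 6 are pairwise distinct  ✓
5. T = 6, and 6 ≠ 8  ✓

No violations.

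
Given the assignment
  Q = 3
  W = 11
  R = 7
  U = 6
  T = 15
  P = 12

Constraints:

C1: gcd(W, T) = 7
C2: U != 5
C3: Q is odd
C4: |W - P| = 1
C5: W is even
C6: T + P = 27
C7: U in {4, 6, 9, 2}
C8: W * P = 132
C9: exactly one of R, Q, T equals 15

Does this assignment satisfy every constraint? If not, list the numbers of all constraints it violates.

C1: gcd(11, 15) = 1, not 7 — fails.
C2: U = 6, and 6 ≠ 5 — holds.
C3: Q = 3 is odd — holds.
C4: |11 - 12| = 1 — holds.
C5: W = 11 is odd — fails.
C6: T + P = 15 + 12 = 27 — holds.
C7: U = 6 is in {4, 6, 9, 2} — holds.
C8: W * P = 11 * 12 = 132 — holds.
C9: R=7, Q=3, T=15; 1 of them equals 15 — holds.

No — constraints 1 and 5 are not satisfied.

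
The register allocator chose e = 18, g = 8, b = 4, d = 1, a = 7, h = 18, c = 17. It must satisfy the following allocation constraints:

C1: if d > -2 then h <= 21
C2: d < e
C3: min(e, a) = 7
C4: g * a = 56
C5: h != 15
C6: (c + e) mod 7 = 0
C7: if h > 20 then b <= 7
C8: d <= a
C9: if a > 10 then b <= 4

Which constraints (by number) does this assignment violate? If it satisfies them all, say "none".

C1: d = 1 > -2, so we need h ≤ 21; h = 18 ≤ 21 — holds.
C2: d = 1, e = 18; 1 < 18 — holds.
C3: min(18, 7) = 7 — holds.
C4: g * a = 8 * 7 = 56 — holds.
C5: h = 18, and 18 ≠ 15 — holds.
C6: c + e = 35; 35 mod 7 = 0 — holds.
C7: h = 18, not > 20; antecedent false, conditional vacuously true — holds.
C8: d = 1, a = 7; 1 ≤ 7 — holds.
C9: a = 7, not > 10; antecedent false, conditional vacuously true — holds.

None — every constraint holds.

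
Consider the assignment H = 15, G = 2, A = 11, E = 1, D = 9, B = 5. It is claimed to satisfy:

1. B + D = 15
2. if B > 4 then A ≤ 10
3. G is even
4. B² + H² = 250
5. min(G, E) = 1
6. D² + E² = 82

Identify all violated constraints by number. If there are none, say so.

Violated: 1, 2.

1. B + D = 5 + 9 = 14, not 15 — violated.
2. B = 5 > 4, so we need A ≤ 10; but A = 11 > 10 — violated.
3. G = 2 is even — OK.
4. B² + H² = 5² + 15² = 25 + 225 = 250 — OK.
5. min(2, 1) = 1 — OK.
6. D² + E² = 9² + 1² = 81 + 1 = 82 — OK.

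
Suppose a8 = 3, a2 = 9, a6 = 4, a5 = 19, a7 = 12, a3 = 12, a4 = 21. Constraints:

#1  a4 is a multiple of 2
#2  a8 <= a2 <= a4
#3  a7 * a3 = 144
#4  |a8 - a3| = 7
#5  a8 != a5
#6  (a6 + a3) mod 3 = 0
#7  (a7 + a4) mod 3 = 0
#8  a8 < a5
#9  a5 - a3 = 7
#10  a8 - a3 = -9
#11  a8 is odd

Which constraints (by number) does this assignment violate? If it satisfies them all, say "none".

The assignment fails constraints 1, 4, and 6.

#1 21 = 2*10 + 1, so 2 does not divide 21 — does not hold.
#2 values 3 <= 9 <= 21 — holds.
#3 a7 * a3 = 12 * 12 = 144 — holds.
#4 |3 - 12| = 9, not 7 — does not hold.
#5 a8 = 3, a5 = 19; distinct — holds.
#6 a6 + a3 = 16; 16 mod 3 = 1, not 0 — does not hold.
#7 a7 + a4 = 33; 33 mod 3 = 0 — holds.
#8 a8 = 3, a5 = 19; 3 < 19 — holds.
#9 a5 - a3 = 19 - 12 = 7 — holds.
#10 a8 - a3 = 3 - 12 = -9 — holds.
#11 a8 = 3 is odd — holds.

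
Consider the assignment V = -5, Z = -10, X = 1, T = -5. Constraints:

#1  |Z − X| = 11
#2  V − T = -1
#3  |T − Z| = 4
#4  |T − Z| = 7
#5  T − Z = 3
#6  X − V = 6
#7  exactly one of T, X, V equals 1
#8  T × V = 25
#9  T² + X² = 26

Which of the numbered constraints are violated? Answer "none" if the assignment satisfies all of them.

The assignment fails constraints 2, 3, 4, 5.

#1 |-10 − 1| = 11  yes
#2 V − T = -5 − (-5) = 0, not -1  no
#3 |-5 − (-10)| = 5, not 4  no
#4 |-5 − (-10)| = 5, not 7  no
#5 T − Z = -5 − (-10) = 5, not 3  no
#6 X − V = 1 − (-5) = 6  yes
#7 T=-5, X=1, V=-5; 1 of them equals 1  yes
#8 T × V = -5 × (-5) = 25  yes
#9 T² + X² = (-5)² + 1² = 25 + 1 = 26  yes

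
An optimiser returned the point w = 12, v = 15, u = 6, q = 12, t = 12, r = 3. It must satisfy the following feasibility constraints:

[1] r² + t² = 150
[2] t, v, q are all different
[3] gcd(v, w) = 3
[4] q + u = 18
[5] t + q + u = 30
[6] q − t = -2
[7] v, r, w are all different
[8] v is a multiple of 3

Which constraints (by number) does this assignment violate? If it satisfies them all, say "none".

[1] r² + t² = 3² + 12² = 9 + 144 = 153, not 150  FAIL
[2] t = q = 12, not all different  FAIL
[3] gcd(15, 12) = 3  OK
[4] q + u = 12 + 6 = 18  OK
[5] t + q + u = 12 + 12 + 6 = 30  OK
[6] q − t = 12 − 12 = 0, not -2  FAIL
[7] values 15, 3, 12 are pairwise distinct  OK
[8] 15 / 3 = 5, so 3 divides 15  OK

Violated: 1, 2, and 6.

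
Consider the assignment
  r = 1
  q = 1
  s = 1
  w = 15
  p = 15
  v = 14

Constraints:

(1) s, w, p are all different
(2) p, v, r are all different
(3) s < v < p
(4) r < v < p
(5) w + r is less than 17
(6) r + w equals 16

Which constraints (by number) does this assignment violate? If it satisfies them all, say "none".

(1) w = p = 15, not all different  ✘
(2) values 15, 14, 1 are pairwise distinct  ✔
(3) values 1 < 14 < 15  ✔
(4) values 1 < 14 < 15  ✔
(5) w + r = 15 + 1 = 16; 16 < 17  ✔
(6) r + w = 1 + 15 = 16  ✔

Constraint 1 does not hold.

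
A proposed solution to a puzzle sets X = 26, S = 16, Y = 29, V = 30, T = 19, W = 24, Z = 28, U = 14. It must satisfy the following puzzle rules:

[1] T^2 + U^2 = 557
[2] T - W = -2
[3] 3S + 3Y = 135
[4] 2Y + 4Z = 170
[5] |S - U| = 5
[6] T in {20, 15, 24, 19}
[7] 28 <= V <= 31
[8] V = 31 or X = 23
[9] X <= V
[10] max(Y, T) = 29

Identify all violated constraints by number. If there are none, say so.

[1] T^2 + U^2 = 19^2 + 14^2 = 361 + 196 = 557  ✔
[2] T - W = 19 - 24 = -5, not -2  ✘
[3] 3S + 3Y = 3(16) + 3(29) = 135  ✔
[4] 2Y + 4Z = 2(29) + 4(28) = 170  ✔
[5] |16 - 14| = 2, not 5  ✘
[6] T = 19 is in {20, 15, 24, 19}  ✔
[7] V = 30 lies in [28, 31]  ✔
[8] V = 30 ≠ 31 and X = 26 ≠ 23; both disjuncts false  ✘
[9] X = 26, V = 30; 26 ≤ 30  ✔
[10] max(29, 19) = 29  ✔

Constraints 2, 5, and 8 are violated.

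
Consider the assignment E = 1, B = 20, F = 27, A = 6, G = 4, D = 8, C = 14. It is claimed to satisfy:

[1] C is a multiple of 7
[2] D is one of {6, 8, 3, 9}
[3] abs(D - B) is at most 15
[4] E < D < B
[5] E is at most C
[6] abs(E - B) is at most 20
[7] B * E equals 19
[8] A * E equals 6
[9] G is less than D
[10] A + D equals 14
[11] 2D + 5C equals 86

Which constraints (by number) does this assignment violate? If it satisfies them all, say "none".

[1] 14 / 7 = 2, so 7 divides 14 — satisfied.
[2] D = 8 is in {6, 8, 3, 9} — satisfied.
[3] abs(8 - 20) = 12; 12 ≤ 15 — satisfied.
[4] values 1 < 8 < 20 — satisfied.
[5] E = 1, C = 14; 1 ≤ 14 — satisfied.
[6] abs(1 - 20) = 19; 19 ≤ 20 — satisfied.
[7] B * E = 20 * 1 = 20, not 19 — violated.
[8] A * E = 6 * 1 = 6 — satisfied.
[9] G = 4, D = 8; 4 < 8 — satisfied.
[10] A + D = 6 + 8 = 14 — satisfied.
[11] 2D + 5C = 2(8) + 5(14) = 86 — satisfied.

Constraint 7 does not hold.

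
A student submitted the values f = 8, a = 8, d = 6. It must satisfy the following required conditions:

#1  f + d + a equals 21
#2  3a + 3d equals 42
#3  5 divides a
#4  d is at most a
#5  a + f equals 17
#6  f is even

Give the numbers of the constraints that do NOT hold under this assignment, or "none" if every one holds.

Constraints 1, 3, 5 do not hold.

#1 f + d + a = 8 + 6 + 8 = 22, not 21  fails
#2 3a + 3d = 3(8) + 3(6) = 42  holds
#3 8 = 5*1 + 3, so 5 does not divide 8  fails
#4 d = 6, a = 8; 6 ≤ 8  holds
#5 a + f = 8 + 8 = 16, not 17  fails
#6 f = 8 is even  holds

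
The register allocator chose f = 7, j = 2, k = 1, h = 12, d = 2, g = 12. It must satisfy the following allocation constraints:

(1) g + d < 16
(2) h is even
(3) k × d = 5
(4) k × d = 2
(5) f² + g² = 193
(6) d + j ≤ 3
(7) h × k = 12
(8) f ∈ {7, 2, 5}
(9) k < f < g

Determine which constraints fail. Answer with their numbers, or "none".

(1) g + d = 12 + 2 = 14; 14 < 16  ✔
(2) h = 12 is even  ✔
(3) k × d = 1 × 2 = 2, not 5  ✘
(4) k × d = 1 × 2 = 2  ✔
(5) f² + g² = 7² + 12² = 49 + 144 = 193  ✔
(6) d + j = 2 + 2 = 4; 4 > 3, bound 3 not met  ✘
(7) h × k = 12 × 1 = 12  ✔
(8) f = 7 is in {7, 2, 5}  ✔
(9) values 1 < 7 < 12  ✔

No — constraints 3, 6 are not satisfied.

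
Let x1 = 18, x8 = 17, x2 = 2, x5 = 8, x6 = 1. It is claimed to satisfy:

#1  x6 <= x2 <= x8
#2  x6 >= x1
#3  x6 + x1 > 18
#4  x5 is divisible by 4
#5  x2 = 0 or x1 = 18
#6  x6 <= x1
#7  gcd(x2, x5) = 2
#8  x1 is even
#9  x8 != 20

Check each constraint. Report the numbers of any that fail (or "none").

#1 values 1 <= 2 <= 17  ✓
#2 x6 = 1, x1 = 18; 1 < 18 (want ≥)  ✗
#3 x6 + x1 = 1 + 18 = 19; 19 > 18  ✓
#4 8 / 4 = 2, so 4 divides 8  ✓
#5 x2 = 2 ≠ 0, but x1 = 18 = 18 (second disjunct)  ✓
#6 x6 = 1, x1 = 18; 1 ≤ 18  ✓
#7 gcd(2, 8) = 2  ✓
#8 x1 = 18 is even  ✓
#9 x8 = 17, and 17 ≠ 20  ✓

Constraint 2 is violated.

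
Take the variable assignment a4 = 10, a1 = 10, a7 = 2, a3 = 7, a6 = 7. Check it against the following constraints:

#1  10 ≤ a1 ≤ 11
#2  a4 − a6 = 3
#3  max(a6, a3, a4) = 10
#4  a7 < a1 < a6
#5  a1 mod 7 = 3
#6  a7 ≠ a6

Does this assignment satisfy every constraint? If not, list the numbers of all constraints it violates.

#1 a1 = 10 lies in [10, 11]  true
#2 a4 − a6 = 10 − 7 = 3  true
#3 max(7, 7, 10) = 10  true
#4 values 2, 10, 7; a1 = 10 is not < a6 = 7  false
#5 10 mod 7 = 3  true
#6 a7 = 2, a6 = 7; distinct  true

Constraint 4 does not hold.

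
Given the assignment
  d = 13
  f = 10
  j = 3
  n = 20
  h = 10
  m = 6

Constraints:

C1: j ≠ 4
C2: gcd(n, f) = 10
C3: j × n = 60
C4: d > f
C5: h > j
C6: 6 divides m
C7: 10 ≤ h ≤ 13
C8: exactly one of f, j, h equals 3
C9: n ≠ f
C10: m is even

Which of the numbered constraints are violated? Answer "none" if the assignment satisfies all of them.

C1: j = 3, and 3 ≠ 4  OK
C2: gcd(20, 10) = 10  OK
C3: j × n = 3 × 20 = 60  OK
C4: d = 13, f = 10; 13 > 10  OK
C5: h = 10, j = 3; 10 > 3  OK
C6: 6 / 6 = 1, so 6 divides 6  OK
C7: h = 10 lies in [10, 13]  OK
C8: f=10, j=3, h=10; 1 of them equals 3  OK
C9: n = 20, f = 10; distinct  OK
C10: m = 6 is even  OK

All constraints are satisfied.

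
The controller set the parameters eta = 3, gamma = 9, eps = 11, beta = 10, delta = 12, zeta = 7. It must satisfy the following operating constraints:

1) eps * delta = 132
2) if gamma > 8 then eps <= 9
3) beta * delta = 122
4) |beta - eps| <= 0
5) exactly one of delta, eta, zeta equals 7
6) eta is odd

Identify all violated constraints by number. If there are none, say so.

The assignment fails constraints 2, 3, and 4.

1) eps * delta = 11 * 12 = 132  holds
2) gamma = 9 > 8, so we need eps ≤ 9; but eps = 11 > 9  fails
3) beta * delta = 10 * 12 = 120, not 122  fails
4) |10 - 11| = 1; 1 > 0, exceeds bound 0  fails
5) delta=12, eta=3, zeta=7; 1 of them equals 7  holds
6) eta = 3 is odd  holds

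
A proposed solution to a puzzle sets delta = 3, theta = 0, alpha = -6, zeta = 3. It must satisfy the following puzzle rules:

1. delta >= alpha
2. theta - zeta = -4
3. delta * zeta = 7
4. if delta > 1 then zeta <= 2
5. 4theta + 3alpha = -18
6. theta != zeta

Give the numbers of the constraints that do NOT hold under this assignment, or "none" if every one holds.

1. delta = 3, alpha = -6; 3 ≥ -6 — holds.
2. theta - zeta = 0 - 3 = -3, not -4 — does not hold.
3. delta * zeta = 3 * 3 = 9, not 7 — does not hold.
4. delta = 3 > 1, so we need zeta ≤ 2; but zeta = 3 > 2 — does not hold.
5. 4theta + 3alpha = 4(0) + 3(-6) = -18 — holds.
6. theta = 0, zeta = 3; distinct — holds.

Constraints 2, 3, and 4 are violated.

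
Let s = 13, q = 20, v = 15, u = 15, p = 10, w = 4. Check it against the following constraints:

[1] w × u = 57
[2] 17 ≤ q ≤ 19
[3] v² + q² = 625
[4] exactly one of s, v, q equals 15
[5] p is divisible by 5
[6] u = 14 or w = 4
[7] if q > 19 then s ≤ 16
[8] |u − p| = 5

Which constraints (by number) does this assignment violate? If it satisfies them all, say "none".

[1] w × u = 4 × 15 = 60, not 57  no
[2] q = 20 is outside [17, 19]  no
[3] v² + q² = 15² + 20² = 225 + 400 = 625  yes
[4] s=13, v=15, q=20; 1 of them equals 15  yes
[5] 10 / 5 = 2, so 5 divides 10  yes
[6] u = 15 ≠ 14, but w = 4 = 4 (second disjunct)  yes
[7] q = 20 > 19, so we need s ≤ 16; s = 13 ≤ 16  yes
[8] |15 − 10| = 5  yes

No — constraints 1 and 2 are not satisfied.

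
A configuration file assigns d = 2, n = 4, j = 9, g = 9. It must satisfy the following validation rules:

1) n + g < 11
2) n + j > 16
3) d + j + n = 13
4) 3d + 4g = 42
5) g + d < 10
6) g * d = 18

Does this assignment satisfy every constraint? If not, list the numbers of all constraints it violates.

Violated: 1, 2, 3, and 5.

1) n + g = 4 + 9 = 13; 13 ≥ 11, bound 11 not met  no
2) n + j = 4 + 9 = 13; 13 ≤ 16, bound 16 not met  no
3) d + j + n = 2 + 9 + 4 = 15, not 13  no
4) 3d + 4g = 3(2) + 4(9) = 42  yes
5) g + d = 9 + 2 = 11; 11 ≥ 10, bound 10 not met  no
6) g * d = 9 * 2 = 18  yes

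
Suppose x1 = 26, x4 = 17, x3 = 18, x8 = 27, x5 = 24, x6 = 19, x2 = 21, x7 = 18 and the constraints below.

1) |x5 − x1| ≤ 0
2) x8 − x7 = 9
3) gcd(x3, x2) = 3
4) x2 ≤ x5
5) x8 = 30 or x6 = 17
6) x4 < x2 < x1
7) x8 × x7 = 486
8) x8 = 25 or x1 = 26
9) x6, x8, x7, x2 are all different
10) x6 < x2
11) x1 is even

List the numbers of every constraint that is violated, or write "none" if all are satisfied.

Constraints 1 and 5 are violated.

1) |24 − 26| = 2; 2 > 0, exceeds bound 0  fails
2) x8 − x7 = 27 − 18 = 9  holds
3) gcd(18, 21) = 3  holds
4) x2 = 21, x5 = 24; 21 ≤ 24  holds
5) x8 = 27 ≠ 30 and x6 = 19 ≠ 17; both disjuncts false  fails
6) values 17 < 21 < 26  holds
7) x8 × x7 = 27 × 18 = 486  holds
8) x8 = 27 ≠ 25, but x1 = 26 = 26 (second disjunct)  holds
9) values 19, 27, 18, 21 are pairwise distinct  holds
10) x6 = 19, x2 = 21; 19 < 21  holds
11) x1 = 26 is even  holds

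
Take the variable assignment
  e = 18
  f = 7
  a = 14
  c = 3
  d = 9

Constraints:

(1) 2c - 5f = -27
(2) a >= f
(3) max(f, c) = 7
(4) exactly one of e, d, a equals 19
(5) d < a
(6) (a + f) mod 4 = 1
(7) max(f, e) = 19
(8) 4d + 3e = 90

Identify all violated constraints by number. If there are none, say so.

(1) 2c - 5f = 2(3) - 5(7) = -29, not -27 — violated.
(2) a = 14, f = 7; 14 ≥ 7 — OK.
(3) max(7, 3) = 7 — OK.
(4) e=18, d=9, a=14; 0 of them equal 19, not exactly one — violated.
(5) d = 9, a = 14; 9 < 14 — OK.
(6) a + f = 21; 21 mod 4 = 1 — OK.
(7) max(7, 18) = 18, not 19 — violated.
(8) 4d + 3e = 4(9) + 3(18) = 90 — OK.

Constraints 1, 4, and 7 do not hold.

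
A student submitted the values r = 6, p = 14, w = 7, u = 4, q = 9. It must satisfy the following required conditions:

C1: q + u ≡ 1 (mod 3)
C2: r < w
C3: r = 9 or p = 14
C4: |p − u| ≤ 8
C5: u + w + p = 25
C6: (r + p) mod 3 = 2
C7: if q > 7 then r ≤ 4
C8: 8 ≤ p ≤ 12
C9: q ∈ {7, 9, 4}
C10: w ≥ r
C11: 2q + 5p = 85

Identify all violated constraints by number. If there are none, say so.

C1: q + u = 13; 13 mod 3 = 1 — satisfied.
C2: r = 6, w = 7; 6 < 7 — satisfied.
C3: r = 6 ≠ 9, but p = 14 = 14 (second disjunct) — satisfied.
C4: |14 − 4| = 10; 10 > 8, exceeds bound 8 — violated.
C5: u + w + p = 4 + 7 + 14 = 25 — satisfied.
C6: r + p = 20; 20 mod 3 = 2 — satisfied.
C7: q = 9 > 7, so we need r ≤ 4; but r = 6 > 4 — violated.
C8: p = 14 is outside [8, 12] — violated.
C9: q = 9 is in {7, 9, 4} — satisfied.
C10: w = 7, r = 6; 7 ≥ 6 — satisfied.
C11: 2q + 5p = 2(9) + 5(14) = 88, not 85 — violated.

Violated: 4, 7, 8, and 11.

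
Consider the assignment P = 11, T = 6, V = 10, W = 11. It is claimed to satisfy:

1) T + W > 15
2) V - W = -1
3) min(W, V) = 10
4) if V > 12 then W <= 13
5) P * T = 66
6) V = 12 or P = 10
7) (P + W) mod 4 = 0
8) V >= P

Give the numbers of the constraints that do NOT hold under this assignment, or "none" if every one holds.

1) T + W = 6 + 11 = 17; 17 > 15 — satisfied.
2) V - W = 10 - 11 = -1 — satisfied.
3) min(11, 10) = 10 — satisfied.
4) V = 10, not > 12; antecedent false, conditional vacuously true — satisfied.
5) P * T = 11 * 6 = 66 — satisfied.
6) V = 10 ≠ 12 and P = 11 ≠ 10; both disjuncts false — violated.
7) P + W = 22; 22 mod 4 = 2, not 0 — violated.
8) V = 10, P = 11; 10 < 11 (want ≥) — violated.

Constraints 6, 7, and 8 are violated.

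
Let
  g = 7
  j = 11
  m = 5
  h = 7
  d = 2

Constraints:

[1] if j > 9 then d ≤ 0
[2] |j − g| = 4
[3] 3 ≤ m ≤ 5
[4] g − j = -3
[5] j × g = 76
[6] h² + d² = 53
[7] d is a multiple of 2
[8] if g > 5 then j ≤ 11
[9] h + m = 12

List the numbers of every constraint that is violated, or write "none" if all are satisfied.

[1] j = 11 > 9, so we need d ≤ 0; but d = 2 > 0  false
[2] |11 − 7| = 4  true
[3] m = 5 lies in [3, 5]  true
[4] g − j = 7 − 11 = -4, not -3  false
[5] j × g = 11 × 7 = 77, not 76  false
[6] h² + d² = 7² + 2² = 49 + 4 = 53  true
[7] 2 / 2 = 1, so 2 divides 2  true
[8] g = 7 > 5, so we need j ≤ 11; j = 11 ≤ 11  true
[9] h + m = 7 + 5 = 12  true

Constraints 1, 4, and 5 do not hold.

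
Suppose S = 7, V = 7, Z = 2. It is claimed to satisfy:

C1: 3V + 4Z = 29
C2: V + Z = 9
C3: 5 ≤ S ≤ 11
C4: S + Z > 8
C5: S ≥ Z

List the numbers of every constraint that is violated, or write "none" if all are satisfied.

C1: 3V + 4Z = 3(7) + 4(2) = 29 — holds.
C2: V + Z = 7 + 2 = 9 — holds.
C3: S = 7 lies in [5, 11] — holds.
C4: S + Z = 7 + 2 = 9; 9 > 8 — holds.
C5: S = 7, Z = 2; 7 ≥ 2 — holds.

The assignment satisfies every constraint.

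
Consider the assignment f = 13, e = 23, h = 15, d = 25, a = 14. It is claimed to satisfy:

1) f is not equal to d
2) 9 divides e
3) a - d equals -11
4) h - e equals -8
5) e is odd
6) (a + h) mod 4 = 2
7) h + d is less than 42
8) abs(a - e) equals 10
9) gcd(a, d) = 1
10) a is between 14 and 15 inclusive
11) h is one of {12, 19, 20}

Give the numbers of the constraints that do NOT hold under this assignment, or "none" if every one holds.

1) f = 13, d = 25; distinct  true
2) 23 = 9*2 + 5, so 9 does not divide 23  false
3) a - d = 14 - 25 = -11  true
4) h - e = 15 - 23 = -8  true
5) e = 23 is odd  true
6) a + h = 29; 29 mod 4 = 1, not 2  false
7) h + d = 15 + 25 = 40; 40 < 42  true
8) abs(14 - 23) = 9, not 10  false
9) gcd(14, 25) = 1  true
10) a = 14 lies in [14, 15]  true
11) h = 15 is not in {12, 19, 20}  false

Violated: 2, 6, 8, and 11.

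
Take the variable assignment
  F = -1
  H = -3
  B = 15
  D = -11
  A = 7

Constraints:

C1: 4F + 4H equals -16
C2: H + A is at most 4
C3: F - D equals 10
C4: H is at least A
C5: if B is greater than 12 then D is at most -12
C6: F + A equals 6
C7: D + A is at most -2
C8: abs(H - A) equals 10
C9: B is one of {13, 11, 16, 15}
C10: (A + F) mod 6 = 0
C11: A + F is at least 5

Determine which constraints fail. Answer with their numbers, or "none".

C1: 4F + 4H = 4(-1) + 4(-3) = -16 — satisfied.
C2: H + A = -3 + 7 = 4; 4 ≤ 4 — satisfied.
C3: F - D = -1 - (-11) = 10 — satisfied.
C4: H = -3, A = 7; -3 < 7 (want ≥) — violated.
C5: B = 15 > 12, so we need D ≤ -12; but D = -11 > -12 — violated.
C6: F + A = -1 + 7 = 6 — satisfied.
C7: D + A = -11 + 7 = -4; -4 ≤ -2 — satisfied.
C8: abs(-3 - 7) = 10 — satisfied.
C9: B = 15 is in {13, 11, 16, 15} — satisfied.
C10: A + F = 6; 6 mod 6 = 0 — satisfied.
C11: A + F = 7 + (-1) = 6; 6 ≥ 5 — satisfied.

No — constraints 4, 5 are not satisfied.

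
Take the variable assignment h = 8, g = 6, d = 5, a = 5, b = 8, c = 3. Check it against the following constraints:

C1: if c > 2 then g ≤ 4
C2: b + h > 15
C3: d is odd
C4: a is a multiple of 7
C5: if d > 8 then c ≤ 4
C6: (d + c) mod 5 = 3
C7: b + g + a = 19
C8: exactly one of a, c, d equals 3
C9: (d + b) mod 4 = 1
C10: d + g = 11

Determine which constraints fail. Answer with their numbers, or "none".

The assignment fails constraints 1, 4.

C1: c = 3 > 2, so we need g ≤ 4; but g = 6 > 4  fails
C2: b + h = 8 + 8 = 16; 16 > 15  holds
C3: d = 5 is odd  holds
C4: 5 = 7×0 + 5, so 7 does not divide 5  fails
C5: d = 5, not > 8; antecedent false, conditional vacuously true  holds
C6: d + c = 8; 8 mod 5 = 3  holds
C7: b + g + a = 8 + 6 + 5 = 19  holds
C8: a=5, c=3, d=5; 1 of them equals 3  holds
C9: d + b = 13; 13 mod 4 = 1  holds
C10: d + g = 5 + 6 = 11  holds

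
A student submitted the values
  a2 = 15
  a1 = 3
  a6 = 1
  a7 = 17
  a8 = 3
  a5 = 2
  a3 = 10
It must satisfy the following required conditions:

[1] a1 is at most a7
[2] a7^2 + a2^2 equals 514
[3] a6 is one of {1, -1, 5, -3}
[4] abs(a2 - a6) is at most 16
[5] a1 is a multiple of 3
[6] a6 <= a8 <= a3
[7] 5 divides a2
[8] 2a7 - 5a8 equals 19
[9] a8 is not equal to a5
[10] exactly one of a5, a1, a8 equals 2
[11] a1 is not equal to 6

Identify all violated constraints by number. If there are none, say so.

[1] a1 = 3, a7 = 17; 3 ≤ 17  ✓
[2] a7^2 + a2^2 = 17^2 + 15^2 = 289 + 225 = 514  ✓
[3] a6 = 1 is in {1, -1, 5, -3}  ✓
[4] abs(15 - 1) = 14; 14 ≤ 16  ✓
[5] 3 / 3 = 1, so 3 divides 3  ✓
[6] values 1 <= 3 <= 10  ✓
[7] 15 / 5 = 3, so 5 divides 15  ✓
[8] 2a7 - 5a8 = 2(17) - 5(3) = 19  ✓
[9] a8 = 3, a5 = 2; distinct  ✓
[10] a5=2, a1=3, a8=3; 1 of them equals 2  ✓
[11] a1 = 3, and 3 ≠ 6  ✓

The assignment satisfies every constraint.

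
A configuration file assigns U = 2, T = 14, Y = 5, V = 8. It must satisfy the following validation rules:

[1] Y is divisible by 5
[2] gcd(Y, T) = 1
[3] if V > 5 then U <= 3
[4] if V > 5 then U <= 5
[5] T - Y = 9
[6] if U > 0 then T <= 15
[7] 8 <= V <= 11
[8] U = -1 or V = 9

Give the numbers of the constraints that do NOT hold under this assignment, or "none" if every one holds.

[1] 5 / 5 = 1, so 5 divides 5 — satisfied.
[2] gcd(5, 14) = 1 — satisfied.
[3] V = 8 > 5, so we need U ≤ 3; U = 2 ≤ 3 — satisfied.
[4] V = 8 > 5, so we need U ≤ 5; U = 2 ≤ 5 — satisfied.
[5] T - Y = 14 - 5 = 9 — satisfied.
[6] U = 2 > 0, so we need T ≤ 15; T = 14 ≤ 15 — satisfied.
[7] V = 8 lies in [8, 11] — satisfied.
[8] U = 2 ≠ -1 and V = 8 ≠ 9; both disjuncts false — violated.

No — constraint 8 is not satisfied.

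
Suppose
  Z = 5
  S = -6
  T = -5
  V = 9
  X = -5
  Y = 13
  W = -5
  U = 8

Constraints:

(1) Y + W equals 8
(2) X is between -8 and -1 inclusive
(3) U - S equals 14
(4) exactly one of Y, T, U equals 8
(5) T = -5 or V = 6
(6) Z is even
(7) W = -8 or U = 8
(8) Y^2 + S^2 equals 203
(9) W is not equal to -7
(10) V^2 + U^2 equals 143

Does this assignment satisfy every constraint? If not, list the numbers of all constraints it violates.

(1) Y + W = 13 + (-5) = 8 — satisfied.
(2) X = -5 lies in [-8, -1] — satisfied.
(3) U - S = 8 - (-6) = 14 — satisfied.
(4) Y=13, T=-5, U=8; 1 of them equals 8 — satisfied.
(5) T = -5 = -5 (first disjunct) — satisfied.
(6) Z = 5 is odd — violated.
(7) W = -5 ≠ -8, but U = 8 = 8 (second disjunct) — satisfied.
(8) Y^2 + S^2 = 13^2 + (-6)^2 = 169 + 36 = 205, not 203 — violated.
(9) W = -5, and -5 ≠ -7 — satisfied.
(10) V^2 + U^2 = 9^2 + 8^2 = 81 + 64 = 145, not 143 — violated.

Violated: 6, 8, and 10.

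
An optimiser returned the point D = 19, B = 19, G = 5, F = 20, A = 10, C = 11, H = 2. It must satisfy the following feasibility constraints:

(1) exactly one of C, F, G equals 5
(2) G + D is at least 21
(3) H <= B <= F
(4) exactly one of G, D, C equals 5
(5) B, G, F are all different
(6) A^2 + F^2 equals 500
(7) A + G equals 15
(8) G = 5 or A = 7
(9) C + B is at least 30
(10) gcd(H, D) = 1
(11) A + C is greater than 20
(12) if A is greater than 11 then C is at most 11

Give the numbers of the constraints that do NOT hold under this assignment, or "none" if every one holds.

No violations.

(1) C=11, F=20, G=5; 1 of them equals 5  OK
(2) G + D = 5 + 19 = 24; 24 ≥ 21  OK
(3) values 2 <= 19 <= 20  OK
(4) G=5, D=19, C=11; 1 of them equals 5  OK
(5) values 19, 5, 20 are pairwise distinct  OK
(6) A^2 + F^2 = 10^2 + 20^2 = 100 + 400 = 500  OK
(7) A + G = 10 + 5 = 15  OK
(8) G = 5 = 5 (first disjunct)  OK
(9) C + B = 11 + 19 = 30; 30 ≥ 30  OK
(10) gcd(2, 19) = 1  OK
(11) A + C = 10 + 11 = 21; 21 > 20  OK
(12) A = 10, not > 11; antecedent false, conditional vacuously true  OK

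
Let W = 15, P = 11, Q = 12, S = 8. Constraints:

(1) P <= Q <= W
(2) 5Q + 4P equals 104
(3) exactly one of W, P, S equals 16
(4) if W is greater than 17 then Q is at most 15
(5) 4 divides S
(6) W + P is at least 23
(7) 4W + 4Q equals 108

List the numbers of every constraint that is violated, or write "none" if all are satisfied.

No — constraint 3 is not satisfied.

(1) values 11 <= 12 <= 15  ✓
(2) 5Q + 4P = 5(12) + 4(11) = 104  ✓
(3) W=15, P=11, S=8; 0 of them equal 16, not exactly one  ✗
(4) W = 15, not > 17; antecedent false, conditional vacuously true  ✓
(5) 8 / 4 = 2, so 4 divides 8  ✓
(6) W + P = 15 + 11 = 26; 26 ≥ 23  ✓
(7) 4W + 4Q = 4(15) + 4(12) = 108  ✓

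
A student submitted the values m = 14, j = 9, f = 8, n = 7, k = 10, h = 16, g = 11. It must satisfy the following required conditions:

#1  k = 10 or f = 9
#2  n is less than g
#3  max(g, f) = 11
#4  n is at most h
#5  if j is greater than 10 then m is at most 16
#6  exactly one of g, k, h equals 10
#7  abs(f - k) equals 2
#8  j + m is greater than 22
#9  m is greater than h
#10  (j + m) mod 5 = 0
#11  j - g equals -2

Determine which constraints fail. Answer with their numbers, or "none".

#1 k = 10 = 10 (first disjunct)  ✓
#2 n = 7, g = 11; 7 < 11  ✓
#3 max(11, 8) = 11  ✓
#4 n = 7, h = 16; 7 ≤ 16  ✓
#5 j = 9, not > 10; antecedent false, conditional vacuously true  ✓
#6 g=11, k=10, h=16; 1 of them equals 10  ✓
#7 abs(8 - 10) = 2  ✓
#8 j + m = 9 + 14 = 23; 23 > 22  ✓
#9 m = 14, h = 16; 14 ≤ 16 (want >)  ✗
#10 j + m = 23; 23 mod 5 = 3, not 0  ✗
#11 j - g = 9 - 11 = -2  ✓

Constraints 9 and 10 are violated.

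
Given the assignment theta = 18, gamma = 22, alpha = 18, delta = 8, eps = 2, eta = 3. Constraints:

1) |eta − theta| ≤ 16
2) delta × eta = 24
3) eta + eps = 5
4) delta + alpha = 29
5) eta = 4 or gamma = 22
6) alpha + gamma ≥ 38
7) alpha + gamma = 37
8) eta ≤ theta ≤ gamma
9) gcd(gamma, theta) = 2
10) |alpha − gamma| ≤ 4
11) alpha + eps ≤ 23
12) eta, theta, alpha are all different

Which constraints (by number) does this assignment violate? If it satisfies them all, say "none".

The assignment fails constraints 4, 7, 12.

1) |3 − 18| = 15; 15 ≤ 16  holds
2) delta × eta = 8 × 3 = 24  holds
3) eta + eps = 3 + 2 = 5  holds
4) delta + alpha = 8 + 18 = 26, not 29  fails
5) eta = 3 ≠ 4, but gamma = 22 = 22 (second disjunct)  holds
6) alpha + gamma = 18 + 22 = 40; 40 ≥ 38  holds
7) alpha + gamma = 18 + 22 = 40, not 37  fails
8) values 3 ≤ 18 ≤ 22  holds
9) gcd(22, 18) = 2  holds
10) |18 − 22| = 4; 4 ≤ 4  holds
11) alpha + eps = 18 + 2 = 20; 20 ≤ 23  holds
12) theta = alpha = 18, not all different  fails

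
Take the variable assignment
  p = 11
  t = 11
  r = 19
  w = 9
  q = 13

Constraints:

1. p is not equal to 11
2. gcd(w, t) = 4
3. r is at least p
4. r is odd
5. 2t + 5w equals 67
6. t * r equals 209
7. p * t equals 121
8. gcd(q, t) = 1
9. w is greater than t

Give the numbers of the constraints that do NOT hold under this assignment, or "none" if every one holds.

Violated: 1, 2, and 9.

1. p = 11, but 11 is required to differ  false
2. gcd(9, 11) = 1, not 4  false
3. r = 19, p = 11; 19 ≥ 11  true
4. r = 19 is odd  true
5. 2t + 5w = 2(11) + 5(9) = 67  true
6. t * r = 11 * 19 = 209  true
7. p * t = 11 * 11 = 121  true
8. gcd(13, 11) = 1  true
9. w = 9, t = 11; 9 ≤ 11 (want >)  false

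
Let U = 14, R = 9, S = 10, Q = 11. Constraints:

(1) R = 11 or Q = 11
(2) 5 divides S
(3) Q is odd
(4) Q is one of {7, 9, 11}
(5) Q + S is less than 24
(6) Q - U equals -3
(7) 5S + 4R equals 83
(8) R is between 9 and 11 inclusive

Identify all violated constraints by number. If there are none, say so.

Violated: 7.

(1) R = 9 ≠ 11, but Q = 11 = 11 (second disjunct)  true
(2) 10 / 5 = 2, so 5 divides 10  true
(3) Q = 11 is odd  true
(4) Q = 11 is in {7, 9, 11}  true
(5) Q + S = 11 + 10 = 21; 21 < 24  true
(6) Q - U = 11 - 14 = -3  true
(7) 5S + 4R = 5(10) + 4(9) = 86, not 83  false
(8) R = 9 lies in [9, 11]  true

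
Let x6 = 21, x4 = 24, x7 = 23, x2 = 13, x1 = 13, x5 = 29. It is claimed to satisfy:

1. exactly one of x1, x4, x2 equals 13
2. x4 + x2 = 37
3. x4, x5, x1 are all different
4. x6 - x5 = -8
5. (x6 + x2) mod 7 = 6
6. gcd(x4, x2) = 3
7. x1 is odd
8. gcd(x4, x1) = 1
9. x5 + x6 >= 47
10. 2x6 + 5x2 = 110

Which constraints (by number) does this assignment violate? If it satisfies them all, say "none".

1. x1=13, x4=24, x2=13; 2 of them equal 13, not exactly one  ✗
2. x4 + x2 = 24 + 13 = 37  ✓
3. values 24, 29, 13 are pairwise distinct  ✓
4. x6 - x5 = 21 - 29 = -8  ✓
5. x6 + x2 = 34; 34 mod 7 = 6  ✓
6. gcd(24, 13) = 1, not 3  ✗
7. x1 = 13 is odd  ✓
8. gcd(24, 13) = 1  ✓
9. x5 + x6 = 29 + 21 = 50; 50 ≥ 47  ✓
10. 2x6 + 5x2 = 2(21) + 5(13) = 107, not 110  ✗

Constraints 1, 6, 10 are violated.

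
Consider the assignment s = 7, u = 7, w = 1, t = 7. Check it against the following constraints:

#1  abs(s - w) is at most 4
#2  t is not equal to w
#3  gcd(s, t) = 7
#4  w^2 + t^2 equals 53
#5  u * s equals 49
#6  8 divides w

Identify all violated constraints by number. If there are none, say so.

#1 abs(7 - 1) = 6; 6 > 4, exceeds bound 4 — does not hold.
#2 t = 7, w = 1; distinct — holds.
#3 gcd(7, 7) = 7 — holds.
#4 w^2 + t^2 = 1^2 + 7^2 = 1 + 49 = 50, not 53 — does not hold.
#5 u * s = 7 * 7 = 49 — holds.
#6 1 = 8*0 + 1, so 8 does not divide 1 — does not hold.

The assignment fails constraints 1, 4, 6.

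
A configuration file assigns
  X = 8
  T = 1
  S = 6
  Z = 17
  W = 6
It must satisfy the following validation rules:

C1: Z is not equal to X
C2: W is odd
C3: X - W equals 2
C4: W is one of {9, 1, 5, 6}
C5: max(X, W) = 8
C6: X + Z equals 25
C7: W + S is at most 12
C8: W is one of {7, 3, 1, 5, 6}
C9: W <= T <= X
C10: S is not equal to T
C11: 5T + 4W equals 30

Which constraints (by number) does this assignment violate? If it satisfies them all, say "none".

No — constraints 2, 9, and 11 are not satisfied.

C1: Z = 17, X = 8; distinct — holds.
C2: W = 6 is even — does not hold.
C3: X - W = 8 - 6 = 2 — holds.
C4: W = 6 is in {9, 1, 5, 6} — holds.
C5: max(8, 6) = 8 — holds.
C6: X + Z = 8 + 17 = 25 — holds.
C7: W + S = 6 + 6 = 12; 12 ≤ 12 — holds.
C8: W = 6 is in {7, 3, 1, 5, 6} — holds.
C9: values 6, 1, 8; W = 6 is not <= T = 1 — does not hold.
C10: S = 6, T = 1; distinct — holds.
C11: 5T + 4W = 5(1) + 4(6) = 29, not 30 — does not hold.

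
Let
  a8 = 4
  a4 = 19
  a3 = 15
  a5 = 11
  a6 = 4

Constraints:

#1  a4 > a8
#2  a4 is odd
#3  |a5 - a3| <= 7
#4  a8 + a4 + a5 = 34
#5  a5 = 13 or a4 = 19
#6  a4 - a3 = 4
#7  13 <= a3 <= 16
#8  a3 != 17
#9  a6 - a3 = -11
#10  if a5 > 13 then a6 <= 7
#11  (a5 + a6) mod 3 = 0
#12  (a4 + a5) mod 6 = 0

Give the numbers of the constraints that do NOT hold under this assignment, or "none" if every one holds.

Yes — all constraints hold.

#1 a4 = 19, a8 = 4; 19 > 4 — satisfied.
#2 a4 = 19 is odd — satisfied.
#3 |11 - 15| = 4; 4 ≤ 7 — satisfied.
#4 a8 + a4 + a5 = 4 + 19 + 11 = 34 — satisfied.
#5 a5 = 11 ≠ 13, but a4 = 19 = 19 (second disjunct) — satisfied.
#6 a4 - a3 = 19 - 15 = 4 — satisfied.
#7 a3 = 15 lies in [13, 16] — satisfied.
#8 a3 = 15, and 15 ≠ 17 — satisfied.
#9 a6 - a3 = 4 - 15 = -11 — satisfied.
#10 a5 = 11, not > 13; antecedent false, conditional vacuously true — satisfied.
#11 a5 + a6 = 15; 15 mod 3 = 0 — satisfied.
#12 a4 + a5 = 30; 30 mod 6 = 0 — satisfied.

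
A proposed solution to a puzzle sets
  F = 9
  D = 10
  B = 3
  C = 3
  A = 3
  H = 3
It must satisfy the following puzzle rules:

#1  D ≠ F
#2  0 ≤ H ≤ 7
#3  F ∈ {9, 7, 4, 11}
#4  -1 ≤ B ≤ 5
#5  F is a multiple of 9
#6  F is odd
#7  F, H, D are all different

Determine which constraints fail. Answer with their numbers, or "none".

#1 D = 10, F = 9; distinct — satisfied.
#2 H = 3 lies in [0, 7] — satisfied.
#3 F = 9 is in {9, 7, 4, 11} — satisfied.
#4 B = 3 lies in [-1, 5] — satisfied.
#5 9 / 9 = 1, so 9 divides 9 — satisfied.
#6 F = 9 is odd — satisfied.
#7 values 9, 3, 10 are pairwise distinct — satisfied.

The assignment satisfies every constraint.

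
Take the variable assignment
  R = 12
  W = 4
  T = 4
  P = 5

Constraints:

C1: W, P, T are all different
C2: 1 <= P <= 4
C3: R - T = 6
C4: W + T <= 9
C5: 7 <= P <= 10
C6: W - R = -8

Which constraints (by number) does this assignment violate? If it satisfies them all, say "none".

C1: W = T = 4, not all different  ✘
C2: P = 5 is outside [1, 4]  ✘
C3: R - T = 12 - 4 = 8, not 6  ✘
C4: W + T = 4 + 4 = 8; 8 ≤ 9  ✔
C5: P = 5 is outside [7, 10]  ✘
C6: W - R = 4 - 12 = -8  ✔

No — constraints 1, 2, 3, and 5 are not satisfied.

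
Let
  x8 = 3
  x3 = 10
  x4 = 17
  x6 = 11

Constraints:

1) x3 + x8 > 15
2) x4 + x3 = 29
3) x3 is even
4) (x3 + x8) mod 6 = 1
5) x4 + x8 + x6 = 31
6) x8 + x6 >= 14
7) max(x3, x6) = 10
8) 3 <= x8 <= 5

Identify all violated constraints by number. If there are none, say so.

1) x3 + x8 = 10 + 3 = 13; 13 ≤ 15, bound 15 not met — fails.
2) x4 + x3 = 17 + 10 = 27, not 29 — fails.
3) x3 = 10 is even — holds.
4) x3 + x8 = 13; 13 mod 6 = 1 — holds.
5) x4 + x8 + x6 = 17 + 3 + 11 = 31 — holds.
6) x8 + x6 = 3 + 11 = 14; 14 ≥ 14 — holds.
7) max(10, 11) = 11, not 10 — fails.
8) x8 = 3 lies in [3, 5] — holds.

Constraints 1, 2, and 7 are violated.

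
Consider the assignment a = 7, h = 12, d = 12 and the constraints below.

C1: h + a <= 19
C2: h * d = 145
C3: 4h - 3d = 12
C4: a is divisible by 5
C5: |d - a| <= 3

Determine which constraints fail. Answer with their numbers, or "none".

C1: h + a = 12 + 7 = 19; 19 ≤ 19  true
C2: h * d = 12 * 12 = 144, not 145  false
C3: 4h - 3d = 4(12) - 3(12) = 12  true
C4: 7 = 5*1 + 2, so 5 does not divide 7  false
C5: |12 - 7| = 5; 5 > 3, exceeds bound 3  false

No — constraints 2, 4, and 5 are not satisfied.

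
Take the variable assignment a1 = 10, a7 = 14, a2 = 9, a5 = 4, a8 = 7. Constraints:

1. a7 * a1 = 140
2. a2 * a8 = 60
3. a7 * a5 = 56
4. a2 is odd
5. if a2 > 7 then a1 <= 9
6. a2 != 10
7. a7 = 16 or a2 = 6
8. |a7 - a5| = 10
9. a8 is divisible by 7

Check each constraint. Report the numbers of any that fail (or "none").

Constraints 2, 5, and 7 are violated.

1. a7 * a1 = 14 * 10 = 140 — satisfied.
2. a2 * a8 = 9 * 7 = 63, not 60 — violated.
3. a7 * a5 = 14 * 4 = 56 — satisfied.
4. a2 = 9 is odd — satisfied.
5. a2 = 9 > 7, so we need a1 ≤ 9; but a1 = 10 > 9 — violated.
6. a2 = 9, and 9 ≠ 10 — satisfied.
7. a7 = 14 ≠ 16 and a2 = 9 ≠ 6; both disjuncts false — violated.
8. |14 - 4| = 10 — satisfied.
9. 7 / 7 = 1, so 7 divides 7 — satisfied.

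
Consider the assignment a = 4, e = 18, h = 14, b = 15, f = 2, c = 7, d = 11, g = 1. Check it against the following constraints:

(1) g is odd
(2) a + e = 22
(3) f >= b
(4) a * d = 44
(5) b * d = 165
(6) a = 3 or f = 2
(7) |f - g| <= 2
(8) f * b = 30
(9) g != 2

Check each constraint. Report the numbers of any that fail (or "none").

(1) g = 1 is odd  true
(2) a + e = 4 + 18 = 22  true
(3) f = 2, b = 15; 2 < 15 (want ≥)  false
(4) a * d = 4 * 11 = 44  true
(5) b * d = 15 * 11 = 165  true
(6) a = 4 ≠ 3, but f = 2 = 2 (second disjunct)  true
(7) |2 - 1| = 1; 1 ≤ 2  true
(8) f * b = 2 * 15 = 30  true
(9) g = 1, and 1 ≠ 2  true

No — constraint 3 is not satisfied.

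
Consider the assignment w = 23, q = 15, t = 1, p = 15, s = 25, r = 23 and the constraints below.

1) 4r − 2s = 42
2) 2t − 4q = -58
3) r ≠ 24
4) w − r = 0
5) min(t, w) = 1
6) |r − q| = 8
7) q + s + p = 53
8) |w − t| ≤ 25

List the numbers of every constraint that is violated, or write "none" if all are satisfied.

1) 4r − 2s = 4(23) − 2(25) = 42  yes
2) 2t − 4q = 2(1) − 4(15) = -58  yes
3) r = 23, and 23 ≠ 24  yes
4) w − r = 23 − 23 = 0  yes
5) min(1, 23) = 1  yes
6) |23 − 15| = 8  yes
7) q + s + p = 15 + 25 + 15 = 55, not 53  no
8) |23 − 1| = 22; 22 ≤ 25  yes

Constraint 7 is violated.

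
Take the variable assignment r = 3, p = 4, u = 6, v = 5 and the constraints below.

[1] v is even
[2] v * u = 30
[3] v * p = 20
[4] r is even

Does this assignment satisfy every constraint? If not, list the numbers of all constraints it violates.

The assignment fails constraints 1 and 4.

[1] v = 5 is odd — does not hold.
[2] v * u = 5 * 6 = 30 — holds.
[3] v * p = 5 * 4 = 20 — holds.
[4] r = 3 is odd — does not hold.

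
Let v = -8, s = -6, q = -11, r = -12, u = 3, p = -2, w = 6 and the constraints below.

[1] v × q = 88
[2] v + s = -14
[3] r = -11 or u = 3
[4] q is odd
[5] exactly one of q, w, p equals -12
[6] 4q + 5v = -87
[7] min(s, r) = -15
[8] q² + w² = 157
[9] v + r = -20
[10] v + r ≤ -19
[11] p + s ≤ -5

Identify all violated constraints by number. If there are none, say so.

The assignment fails constraints 5, 6, and 7.

[1] v × q = -8 × (-11) = 88 — holds.
[2] v + s = -8 + (-6) = -14 — holds.
[3] r = -12 ≠ -11, but u = 3 = 3 (second disjunct) — holds.
[4] q = -11 is odd — holds.
[5] q=-11, w=6, p=-2; 0 of them equal -12, not exactly one — does not hold.
[6] 4q + 5v = 4(-11) + 5(-8) = -84, not -87 — does not hold.
[7] min(-6, -12) = -12, not -15 — does not hold.
[8] q² + w² = (-11)² + 6² = 121 + 36 = 157 — holds.
[9] v + r = -8 + (-12) = -20 — holds.
[10] v + r = -8 + (-12) = -20; -20 ≤ -19 — holds.
[11] p + s = -2 + (-6) = -8; -8 ≤ -5 — holds.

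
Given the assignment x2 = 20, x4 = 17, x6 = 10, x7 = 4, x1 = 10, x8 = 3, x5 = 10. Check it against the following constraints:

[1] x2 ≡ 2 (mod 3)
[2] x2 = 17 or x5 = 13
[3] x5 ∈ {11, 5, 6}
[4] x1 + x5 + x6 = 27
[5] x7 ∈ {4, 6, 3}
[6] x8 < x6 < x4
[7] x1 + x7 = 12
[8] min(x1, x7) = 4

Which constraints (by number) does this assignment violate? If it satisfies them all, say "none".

[1] 20 mod 3 = 2 — holds.
[2] x2 = 20 ≠ 17 and x5 = 10 ≠ 13; both disjuncts false — does not hold.
[3] x5 = 10 is not in {11, 5, 6} — does not hold.
[4] x1 + x5 + x6 = 10 + 10 + 10 = 30, not 27 — does not hold.
[5] x7 = 4 is in {4, 6, 3} — holds.
[6] values 3 < 10 < 17 — holds.
[7] x1 + x7 = 10 + 4 = 14, not 12 — does not hold.
[8] min(10, 4) = 4 — holds.

Constraints 2, 3, 4, 7 do not hold.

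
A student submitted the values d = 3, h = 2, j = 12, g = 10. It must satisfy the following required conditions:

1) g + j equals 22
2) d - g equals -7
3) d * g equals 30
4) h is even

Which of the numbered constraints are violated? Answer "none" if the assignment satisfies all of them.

The assignment satisfies every constraint.

1) g + j = 10 + 12 = 22  OK
2) d - g = 3 - 10 = -7  OK
3) d * g = 3 * 10 = 30  OK
4) h = 2 is even  OK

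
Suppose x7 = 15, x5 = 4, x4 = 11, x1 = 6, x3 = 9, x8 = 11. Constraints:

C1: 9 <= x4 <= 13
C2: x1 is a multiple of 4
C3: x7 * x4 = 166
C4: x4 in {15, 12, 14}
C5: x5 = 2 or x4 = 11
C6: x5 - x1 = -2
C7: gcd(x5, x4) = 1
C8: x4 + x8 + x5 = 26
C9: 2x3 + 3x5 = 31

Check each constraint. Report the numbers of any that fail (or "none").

C1: x4 = 11 lies in [9, 13] — holds.
C2: 6 = 4*1 + 2, so 4 does not divide 6 — fails.
C3: x7 * x4 = 15 * 11 = 165, not 166 — fails.
C4: x4 = 11 is not in {15, 12, 14} — fails.
C5: x5 = 4 ≠ 2, but x4 = 11 = 11 (second disjunct) — holds.
C6: x5 - x1 = 4 - 6 = -2 — holds.
C7: gcd(4, 11) = 1 — holds.
C8: x4 + x8 + x5 = 11 + 11 + 4 = 26 — holds.
C9: 2x3 + 3x5 = 2(9) + 3(4) = 30, not 31 — fails.

Violated: 2, 3, 4, 9.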